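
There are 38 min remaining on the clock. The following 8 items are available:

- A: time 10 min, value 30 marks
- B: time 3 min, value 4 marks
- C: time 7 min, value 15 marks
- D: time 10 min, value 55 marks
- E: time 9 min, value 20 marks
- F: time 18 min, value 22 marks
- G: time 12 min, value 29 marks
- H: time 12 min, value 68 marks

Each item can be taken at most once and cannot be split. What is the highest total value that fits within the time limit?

158 marks

This is a 0/1 knapsack; check combinations near the capacity.
- C+D+E+H: time 7+10+9+12=38, value 15+55+20+68=158
- A+B+D+H: time 10+3+10+12=35, value 30+4+55+68=157
- B+D+G+H: time 3+10+12+12=37, value 4+55+29+68=156
Best: 158 marks.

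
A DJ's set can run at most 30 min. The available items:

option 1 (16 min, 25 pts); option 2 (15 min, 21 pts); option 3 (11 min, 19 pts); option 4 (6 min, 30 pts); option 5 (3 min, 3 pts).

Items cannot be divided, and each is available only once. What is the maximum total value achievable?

58 pts

Check high-value combinations within 30 min:
- option 1+option 4+option 5: duration 16+6+3=25, value 25+30+3=58
- option 1+option 4: duration 16+6=22, value 25+30=55
- option 2+option 4+option 5: duration 15+6+3=24, value 21+30+3=54
- option 3+option 4+option 5: duration 11+6+3=20, value 19+30+3=52
- option 2+option 4: duration 15+6=21, value 21+30=51
Best: 58 pts.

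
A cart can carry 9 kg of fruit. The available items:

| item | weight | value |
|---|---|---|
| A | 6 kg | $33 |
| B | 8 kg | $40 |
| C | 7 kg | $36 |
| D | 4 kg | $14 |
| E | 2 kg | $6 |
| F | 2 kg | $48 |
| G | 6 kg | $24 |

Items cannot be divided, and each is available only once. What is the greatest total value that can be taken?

Check high-value combinations within 9 kg:
- C+F: weight 7+2=9, value 36+48=84
- A+F: weight 6+2=8, value 33+48=81
- F+G: weight 2+6=8, value 48+24=72
- D+E+F: weight 4+2+2=8, value 14+6+48=68
- D+F: weight 4+2=6, value 14+48=62
Best: $84.

$84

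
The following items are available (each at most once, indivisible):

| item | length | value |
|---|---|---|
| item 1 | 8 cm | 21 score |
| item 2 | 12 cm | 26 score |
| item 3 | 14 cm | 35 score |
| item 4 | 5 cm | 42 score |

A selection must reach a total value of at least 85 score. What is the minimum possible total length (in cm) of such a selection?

Subsets with value ≥ 85, sorted by total length:
- item 1+item 2+item 4: length 25, value 89
- item 1+item 3+item 4: length 27, value 98
- item 2+item 3+item 4: length 31, value 103
Minimum length: 25 cm.

25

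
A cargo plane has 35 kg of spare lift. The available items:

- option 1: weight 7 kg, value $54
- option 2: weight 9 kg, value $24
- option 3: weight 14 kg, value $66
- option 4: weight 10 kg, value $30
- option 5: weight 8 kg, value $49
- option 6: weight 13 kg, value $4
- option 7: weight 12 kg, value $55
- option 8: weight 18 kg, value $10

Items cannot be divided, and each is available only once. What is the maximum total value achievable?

Check high-value combinations within 35 kg:
- option 1+option 3+option 7: weight 7+14+12=33, value 54+66+55=175
- option 3+option 5+option 7: weight 14+8+12=34, value 66+49+55=170
- option 1+option 3+option 5: weight 7+14+8=29, value 54+66+49=169
- option 1+option 5+option 7: weight 7+8+12=27, value 54+49+55=158
- option 1+option 2+option 4+option 5: weight 7+9+10+8=34, value 54+24+30+49=157
Best: $175.

$175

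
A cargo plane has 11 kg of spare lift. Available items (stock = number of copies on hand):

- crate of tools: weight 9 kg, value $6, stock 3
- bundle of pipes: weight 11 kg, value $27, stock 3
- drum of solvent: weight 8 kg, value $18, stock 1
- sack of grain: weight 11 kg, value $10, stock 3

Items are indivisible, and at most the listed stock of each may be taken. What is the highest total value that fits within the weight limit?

$27

Best selections within weight 11 and stock limits:
- 1×bundle of pipes: weight 11, value 27
- 1×drum of solvent: weight 8, value 18
- 1×sack of grain: weight 11, value 10
- 1×crate of tools: weight 9, value 6
Best: $27.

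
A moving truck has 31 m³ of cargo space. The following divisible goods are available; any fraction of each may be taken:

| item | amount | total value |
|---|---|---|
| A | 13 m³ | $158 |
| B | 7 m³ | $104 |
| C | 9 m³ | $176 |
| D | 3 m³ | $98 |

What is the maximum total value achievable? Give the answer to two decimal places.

523.85

Take in order of value per unit:
- D (98/3 per unit): all 3 → value 98, running total 98.00
- C (176/9 per unit): all 9 → value 176, running total 274.00
- B (104/7 per unit): all 7 → value 104, running total 378.00
- A (158/13 per unit): 12 of 13 → value 12×158/13 = 145.8462, running total 523.85
Total 523.85.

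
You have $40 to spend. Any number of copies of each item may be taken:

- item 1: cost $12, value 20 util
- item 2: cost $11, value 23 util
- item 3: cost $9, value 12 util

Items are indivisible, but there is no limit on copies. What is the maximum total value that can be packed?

70 util

Best value-per-unit is item 2 at 23/11; filling with it alone gives 3×23 = 69.
Optimal mix: 2×item 2 + 2×item 3 → cost 40, value 70.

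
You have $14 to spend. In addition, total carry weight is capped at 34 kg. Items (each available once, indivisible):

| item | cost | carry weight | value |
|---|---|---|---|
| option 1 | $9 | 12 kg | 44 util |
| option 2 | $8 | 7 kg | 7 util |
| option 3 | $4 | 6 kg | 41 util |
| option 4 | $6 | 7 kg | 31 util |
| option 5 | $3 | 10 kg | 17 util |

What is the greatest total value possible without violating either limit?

89 util

Feasible sets respecting both limits:
- option 3+option 4+option 5: cost 13, carry weight 23, value 89
- option 1+option 3: cost 13, carry weight 18, value 85
- option 3+option 4: cost 10, carry weight 13, value 72
Best: 89 util.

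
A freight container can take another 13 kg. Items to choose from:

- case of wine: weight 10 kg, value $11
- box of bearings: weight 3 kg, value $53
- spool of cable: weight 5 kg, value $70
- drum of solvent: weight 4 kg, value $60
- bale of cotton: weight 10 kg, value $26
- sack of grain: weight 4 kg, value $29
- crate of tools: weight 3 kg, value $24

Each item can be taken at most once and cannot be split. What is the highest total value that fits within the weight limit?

Check high-value combinations within 13 kg:
- box of bearings+spool of cable+drum of solvent: weight 3+5+4=12, value 53+70+60=183
- spool of cable+drum of solvent+sack of grain: weight 5+4+4=13, value 70+60+29=159
- spool of cable+drum of solvent+crate of tools: weight 5+4+3=12, value 70+60+24=154
Best: $183.

$183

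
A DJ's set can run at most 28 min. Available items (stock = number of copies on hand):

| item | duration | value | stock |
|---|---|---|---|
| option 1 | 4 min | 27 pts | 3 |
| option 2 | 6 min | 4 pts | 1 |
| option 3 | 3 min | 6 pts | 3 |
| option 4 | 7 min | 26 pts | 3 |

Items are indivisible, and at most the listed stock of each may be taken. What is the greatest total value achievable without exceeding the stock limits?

133 pts

Best selections within duration 28 and stock limits:
- 3×option 1 + 2×option 4: duration 26, value 133
- 3×option 1 + 3×option 3 + 1×option 4: duration 28, value 125
- 3×option 1 + 2×option 3 + 1×option 4: duration 25, value 119
Best: 133 pts.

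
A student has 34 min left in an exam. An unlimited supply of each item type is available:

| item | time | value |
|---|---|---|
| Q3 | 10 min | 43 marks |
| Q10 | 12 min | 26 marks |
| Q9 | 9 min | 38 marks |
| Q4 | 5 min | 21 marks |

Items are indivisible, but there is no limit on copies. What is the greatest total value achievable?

Best value-per-unit is Q3 at 43/10; filling with it alone gives 3×43 = 129.
Optimal mix: 2×Q3 + 1×Q9 + 1×Q4 → time 34, value 145.

145 marks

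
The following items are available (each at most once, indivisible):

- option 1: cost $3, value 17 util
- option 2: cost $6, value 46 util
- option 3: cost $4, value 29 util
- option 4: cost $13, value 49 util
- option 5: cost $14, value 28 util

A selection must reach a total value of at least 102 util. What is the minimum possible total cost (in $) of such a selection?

Subsets with value ≥ 102, sorted by total cost:
- option 1+option 2+option 4: cost 22, value 112
- option 2+option 3+option 4: cost 23, value 124
Minimum cost: 22 $.

22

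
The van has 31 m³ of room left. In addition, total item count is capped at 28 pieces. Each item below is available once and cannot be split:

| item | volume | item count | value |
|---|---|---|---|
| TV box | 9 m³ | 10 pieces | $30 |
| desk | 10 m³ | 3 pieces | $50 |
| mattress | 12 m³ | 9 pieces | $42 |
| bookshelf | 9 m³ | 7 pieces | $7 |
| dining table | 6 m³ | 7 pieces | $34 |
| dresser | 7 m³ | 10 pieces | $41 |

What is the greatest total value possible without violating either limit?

$133

Feasible sets respecting both limits:
- desk+mattress+dresser: volume 29, item count 22, value 133
- desk+mattress+dining table: volume 28, item count 19, value 126
- desk+dining table+dresser: volume 23, item count 20, value 125
Best: $133.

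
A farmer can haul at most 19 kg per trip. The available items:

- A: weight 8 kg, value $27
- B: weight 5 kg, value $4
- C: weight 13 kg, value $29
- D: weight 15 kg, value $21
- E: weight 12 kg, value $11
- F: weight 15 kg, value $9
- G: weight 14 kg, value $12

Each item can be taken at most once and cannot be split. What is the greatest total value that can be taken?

$33

Check high-value combinations within 19 kg:
- B+C: weight 5+13=18, value 4+29=33
- A+B: weight 8+5=13, value 27+4=31
- C: weight 13, value 29
Best: $33.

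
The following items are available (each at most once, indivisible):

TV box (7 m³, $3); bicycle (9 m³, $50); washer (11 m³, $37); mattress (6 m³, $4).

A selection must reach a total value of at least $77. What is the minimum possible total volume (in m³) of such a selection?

Subsets with value ≥ 77, sorted by total volume:
- bicycle+washer: volume 20, value 87
- bicycle+washer+mattress: volume 26, value 91
Minimum volume: 20 m³.

20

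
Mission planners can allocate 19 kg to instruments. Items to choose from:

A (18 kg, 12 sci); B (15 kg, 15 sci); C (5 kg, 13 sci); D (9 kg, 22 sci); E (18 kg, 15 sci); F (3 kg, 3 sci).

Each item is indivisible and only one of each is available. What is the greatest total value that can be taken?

This is a 0/1 knapsack; check combinations near the capacity.
- C+D+F: mass 5+9+3=17, value 13+22+3=38
- C+D: mass 5+9=14, value 13+22=35
- D+F: mass 9+3=12, value 22+3=25
Best: 38 sci.

38 sci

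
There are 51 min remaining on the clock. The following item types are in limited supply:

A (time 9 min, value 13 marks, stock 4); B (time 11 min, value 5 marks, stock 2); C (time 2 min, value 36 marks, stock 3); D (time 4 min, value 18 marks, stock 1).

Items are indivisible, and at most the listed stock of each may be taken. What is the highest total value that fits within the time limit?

178 marks

Best selections within time 51 and stock limits:
- 4×A + 3×C + 1×D: time 46, value 178
- 3×A + 1×B + 3×C + 1×D: time 48, value 170
- 3×A + 3×C + 1×D: time 37, value 165
Best: 178 marks.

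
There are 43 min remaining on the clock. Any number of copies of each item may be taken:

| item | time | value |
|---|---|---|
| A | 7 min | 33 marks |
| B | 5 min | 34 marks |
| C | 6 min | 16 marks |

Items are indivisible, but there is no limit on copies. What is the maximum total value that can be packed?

Best value-per-unit is B at 34/5, and filling with it alone uses time 8×5=40. No mix of the others beats 8×34 = 272.

272 marks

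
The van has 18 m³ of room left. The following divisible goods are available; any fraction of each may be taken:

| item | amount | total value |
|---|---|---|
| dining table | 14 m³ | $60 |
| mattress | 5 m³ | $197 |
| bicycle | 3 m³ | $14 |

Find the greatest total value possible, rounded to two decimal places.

253.86

Take in order of value per unit:
- mattress (197/5 per unit): all 5 → value 197, running total 197.00
- bicycle (14/3 per unit): all 3 → value 14, running total 211.00
- dining table (60/14 per unit): 10 of 14 → value 10×60/14 = 42.8571, running total 253.86
Total 253.86.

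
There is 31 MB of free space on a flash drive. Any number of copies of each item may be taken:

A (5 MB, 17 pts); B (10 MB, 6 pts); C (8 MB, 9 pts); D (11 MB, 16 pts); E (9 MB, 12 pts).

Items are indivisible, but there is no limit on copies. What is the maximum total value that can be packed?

Best value-per-unit is A at 17/5, and filling with it alone uses size 6×5=30. No mix of the others beats 6×17 = 102.

102 pts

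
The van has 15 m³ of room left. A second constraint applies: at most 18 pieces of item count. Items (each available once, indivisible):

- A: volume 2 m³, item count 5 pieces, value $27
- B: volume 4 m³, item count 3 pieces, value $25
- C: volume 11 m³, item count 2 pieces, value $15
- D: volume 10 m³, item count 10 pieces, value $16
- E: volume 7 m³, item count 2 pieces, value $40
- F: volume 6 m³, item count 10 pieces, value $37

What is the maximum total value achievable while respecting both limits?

$104

Feasible sets respecting both limits:
- A+E+F: volume 15, item count 17, value 104
- A+B+E: volume 13, item count 10, value 92
- A+B+F: volume 12, item count 18, value 89
- E+F: volume 13, item count 12, value 77
Best: $104.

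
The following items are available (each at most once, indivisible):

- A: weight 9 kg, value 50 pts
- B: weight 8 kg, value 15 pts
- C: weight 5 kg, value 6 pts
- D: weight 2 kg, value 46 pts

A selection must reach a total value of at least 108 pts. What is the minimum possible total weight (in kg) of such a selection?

Subsets with value ≥ 108, sorted by total weight:
- A+B+D: weight 19, value 111
- A+B+C+D: weight 24, value 117
Minimum weight: 19 kg.

19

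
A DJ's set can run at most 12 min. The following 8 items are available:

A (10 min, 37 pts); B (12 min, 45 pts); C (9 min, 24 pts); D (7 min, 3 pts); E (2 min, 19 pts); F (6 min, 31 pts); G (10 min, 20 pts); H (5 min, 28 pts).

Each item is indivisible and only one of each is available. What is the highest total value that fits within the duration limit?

Check high-value combinations within 12 min:
- F+H: duration 6+5=11, value 31+28=59
- A+E: duration 10+2=12, value 37+19=56
- E+F: duration 2+6=8, value 19+31=50
Best: 59 pts.

59 pts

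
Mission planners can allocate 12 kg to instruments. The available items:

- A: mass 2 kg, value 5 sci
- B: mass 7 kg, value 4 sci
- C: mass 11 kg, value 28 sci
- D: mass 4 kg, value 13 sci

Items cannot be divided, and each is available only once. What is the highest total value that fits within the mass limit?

Check high-value combinations within 12 kg:
- C: mass 11, value 28
- A+D: mass 2+4=6, value 5+13=18
- B+D: mass 7+4=11, value 4+13=17
- D: mass 4, value 13
- A+B: mass 2+7=9, value 5+4=9
Best: 28 sci.

28 sci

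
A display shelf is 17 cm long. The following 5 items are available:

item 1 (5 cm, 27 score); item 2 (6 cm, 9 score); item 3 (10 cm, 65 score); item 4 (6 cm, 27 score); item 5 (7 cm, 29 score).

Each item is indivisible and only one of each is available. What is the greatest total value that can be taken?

94 score

Check high-value combinations within 17 cm:
- item 3+item 5: length 10+7=17, value 65+29=94
- item 1+item 3: length 5+10=15, value 27+65=92
- item 3+item 4: length 10+6=16, value 65+27=92
Best: 94 score.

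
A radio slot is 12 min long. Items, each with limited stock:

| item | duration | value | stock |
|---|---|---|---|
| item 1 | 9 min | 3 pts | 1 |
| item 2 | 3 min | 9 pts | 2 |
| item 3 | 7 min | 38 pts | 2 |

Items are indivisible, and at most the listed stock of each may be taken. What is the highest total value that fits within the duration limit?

Best selections within duration 12 and stock limits:
- 1×item 2 + 1×item 3: duration 10, value 47
- 1×item 3: duration 7, value 38
- 2×item 2: duration 6, value 18
- 1×item 1 + 1×item 2: duration 12, value 12
Best: 47 pts.

47 pts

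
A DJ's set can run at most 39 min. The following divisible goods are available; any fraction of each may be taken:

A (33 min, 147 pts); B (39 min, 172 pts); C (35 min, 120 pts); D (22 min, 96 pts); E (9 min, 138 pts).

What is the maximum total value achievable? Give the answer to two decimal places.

271.64

Take in order of value per unit:
- E (138/9 per unit): all 9 → value 138, running total 138.00
- A (147/33 per unit): 30 of 33 → value 30×147/33 = 133.6364, running total 271.64
Total 271.64.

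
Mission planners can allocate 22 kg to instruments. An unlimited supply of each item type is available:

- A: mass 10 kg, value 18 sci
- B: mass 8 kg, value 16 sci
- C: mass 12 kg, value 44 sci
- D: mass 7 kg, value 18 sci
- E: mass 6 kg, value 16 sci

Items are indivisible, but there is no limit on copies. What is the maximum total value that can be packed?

62 sci

Best value-per-unit is C at 44/12; filling with it alone gives 1×44 = 44.
Optimal mix: 1×A + 1×C → mass 22, value 62.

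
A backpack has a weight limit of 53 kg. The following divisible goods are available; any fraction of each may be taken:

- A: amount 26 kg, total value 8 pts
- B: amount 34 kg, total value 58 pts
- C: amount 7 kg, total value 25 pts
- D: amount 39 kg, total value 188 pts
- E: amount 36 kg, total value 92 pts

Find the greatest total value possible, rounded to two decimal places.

230.89

Take in order of value per unit:
- D (188/39 per unit): all 39 → value 188, running total 188.00
- C (25/7 per unit): all 7 → value 25, running total 213.00
- E (92/36 per unit): 7 of 36 → value 7×92/36 = 17.8889, running total 230.89
Total 230.89.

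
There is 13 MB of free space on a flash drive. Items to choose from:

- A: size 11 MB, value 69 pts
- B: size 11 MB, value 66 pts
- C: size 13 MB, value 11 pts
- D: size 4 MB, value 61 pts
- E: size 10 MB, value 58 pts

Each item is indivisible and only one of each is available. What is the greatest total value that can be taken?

This is a 0/1 knapsack; check combinations near the capacity.
- A: size 11, value 69
- B: size 11, value 66
- D: size 4, value 61
- E: size 10, value 58
- C: size 13, value 11
Best: 69 pts.

69 pts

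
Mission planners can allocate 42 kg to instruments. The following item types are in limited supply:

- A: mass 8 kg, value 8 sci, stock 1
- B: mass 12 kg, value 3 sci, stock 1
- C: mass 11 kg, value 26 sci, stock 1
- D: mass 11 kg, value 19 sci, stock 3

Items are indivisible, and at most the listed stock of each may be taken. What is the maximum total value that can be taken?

Best selections within mass 42 and stock limits:
- 1×A + 1×C + 2×D: mass 41, value 72
- 1×A + 3×D: mass 41, value 65
Best: 72 sci.

72 sci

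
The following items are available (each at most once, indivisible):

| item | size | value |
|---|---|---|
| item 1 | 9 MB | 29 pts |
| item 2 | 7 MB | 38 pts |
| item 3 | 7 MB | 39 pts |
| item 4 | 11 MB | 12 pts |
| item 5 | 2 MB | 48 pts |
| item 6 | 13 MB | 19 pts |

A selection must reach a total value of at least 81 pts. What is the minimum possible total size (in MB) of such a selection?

Subsets with value ≥ 81, sorted by total size:
- item 3+item 5: size 9, value 87
- item 2+item 5: size 9, value 86
- item 2+item 3+item 5: size 16, value 125
- item 1+item 3+item 5: size 18, value 116
Minimum size: 9 MB.

9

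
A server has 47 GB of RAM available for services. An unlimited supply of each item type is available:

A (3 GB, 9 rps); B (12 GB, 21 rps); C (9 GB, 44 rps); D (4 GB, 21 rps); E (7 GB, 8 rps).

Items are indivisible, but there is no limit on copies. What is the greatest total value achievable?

240 rps

Best value-per-unit is D at 21/4; filling with it alone gives 11×21 = 231.
Optimal mix: 1×A + 11×D → memory 47, value 240.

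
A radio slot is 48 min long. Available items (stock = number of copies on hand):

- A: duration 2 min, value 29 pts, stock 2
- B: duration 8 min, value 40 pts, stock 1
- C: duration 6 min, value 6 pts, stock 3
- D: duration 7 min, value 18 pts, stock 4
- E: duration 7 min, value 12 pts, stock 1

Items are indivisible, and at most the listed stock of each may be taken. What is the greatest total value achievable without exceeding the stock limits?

Top feasible selections:
- 2×A + 1×B + 4×D + 1×E: duration 47, value 182
- 2×A + 1×B + 1×C + 4×D: duration 46, value 176
- 2×A + 1×B + 4×D: duration 40, value 170
- 2×A + 1×B + 1×C + 3×D + 1×E: duration 46, value 170
Best: 182 pts.

182 pts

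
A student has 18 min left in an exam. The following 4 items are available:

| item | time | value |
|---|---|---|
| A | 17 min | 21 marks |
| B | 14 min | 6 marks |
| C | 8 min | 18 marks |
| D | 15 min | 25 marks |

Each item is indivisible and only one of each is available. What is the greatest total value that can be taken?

25 marks

Check high-value combinations within 18 min:
- D: time 15, value 25
- A: time 17, value 21
- C: time 8, value 18
Best: 25 marks.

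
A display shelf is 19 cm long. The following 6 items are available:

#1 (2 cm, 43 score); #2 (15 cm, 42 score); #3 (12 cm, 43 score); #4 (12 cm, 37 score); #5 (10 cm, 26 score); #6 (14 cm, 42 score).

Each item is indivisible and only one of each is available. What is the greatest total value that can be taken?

Check high-value combinations within 19 cm:
- #1+#3: length 2+12=14, value 43+43=86
- #1+#6: length 2+14=16, value 43+42=85
- #1+#2: length 2+15=17, value 43+42=85
Best: 86 score.

86 score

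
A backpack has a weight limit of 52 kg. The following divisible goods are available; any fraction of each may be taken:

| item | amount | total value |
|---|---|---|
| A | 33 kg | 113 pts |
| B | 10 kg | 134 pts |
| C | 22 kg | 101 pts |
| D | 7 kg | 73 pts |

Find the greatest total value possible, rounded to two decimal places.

352.52

Take in order of value per unit:
- B (134/10 per unit): all 10 → value 134, running total 134.00
- D (73/7 per unit): all 7 → value 73, running total 207.00
- C (101/22 per unit): all 22 → value 101, running total 308.00
- A (113/33 per unit): 13 of 33 → value 13×113/33 = 44.5152, running total 352.52
Total 352.52.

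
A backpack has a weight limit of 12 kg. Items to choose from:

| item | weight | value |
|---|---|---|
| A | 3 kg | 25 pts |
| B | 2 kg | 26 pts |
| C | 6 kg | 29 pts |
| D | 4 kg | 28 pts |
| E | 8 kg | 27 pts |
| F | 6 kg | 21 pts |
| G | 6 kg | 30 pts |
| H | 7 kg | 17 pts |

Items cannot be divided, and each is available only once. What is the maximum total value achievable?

84 pts

Check high-value combinations within 12 kg:
- B+D+G: weight 2+4+6=12, value 26+28+30=84
- B+C+D: weight 2+6+4=12, value 26+29+28=83
- A+B+G: weight 3+2+6=11, value 25+26+30=81
- A+B+C: weight 3+2+6=11, value 25+26+29=80
- A+B+D: weight 3+2+4=9, value 25+26+28=79
Best: 84 pts.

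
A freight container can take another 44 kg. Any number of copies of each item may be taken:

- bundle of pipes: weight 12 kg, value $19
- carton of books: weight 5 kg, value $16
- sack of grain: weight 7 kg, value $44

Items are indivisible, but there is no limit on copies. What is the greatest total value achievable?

$264

Best value-per-unit is sack of grain at 44/7, and filling with it alone uses weight 6×7=42. No mix of the others beats 6×44 = 264.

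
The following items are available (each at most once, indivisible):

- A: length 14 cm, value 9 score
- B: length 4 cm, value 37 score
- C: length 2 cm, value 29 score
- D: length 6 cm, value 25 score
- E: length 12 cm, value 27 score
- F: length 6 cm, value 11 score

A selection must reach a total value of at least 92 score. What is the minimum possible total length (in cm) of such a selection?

Subsets with value ≥ 92, sorted by total length:
- B+C+D+F: length 18, value 102
- B+C+E: length 18, value 93
- B+C+D+E: length 24, value 118
Minimum length: 18 cm.

18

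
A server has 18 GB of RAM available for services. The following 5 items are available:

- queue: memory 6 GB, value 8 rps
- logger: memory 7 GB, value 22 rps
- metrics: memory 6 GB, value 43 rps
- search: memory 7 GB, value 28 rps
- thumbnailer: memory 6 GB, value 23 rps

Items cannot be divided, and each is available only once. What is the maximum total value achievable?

74 rps

Check high-value combinations within 18 GB:
- queue+metrics+thumbnailer: memory 6+6+6=18, value 8+43+23=74
- metrics+search: memory 6+7=13, value 43+28=71
- metrics+thumbnailer: memory 6+6=12, value 43+23=66
- logger+metrics: memory 7+6=13, value 22+43=65
- queue+metrics: memory 6+6=12, value 8+43=51
Best: 74 rps.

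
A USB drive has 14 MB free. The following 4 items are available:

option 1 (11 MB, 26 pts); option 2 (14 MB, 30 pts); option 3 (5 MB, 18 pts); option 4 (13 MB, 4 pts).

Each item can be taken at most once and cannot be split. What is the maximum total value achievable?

30 pts

Check high-value combinations within 14 MB:
- option 2: size 14, value 30
- option 1: size 11, value 26
- option 3: size 5, value 18
Best: 30 pts.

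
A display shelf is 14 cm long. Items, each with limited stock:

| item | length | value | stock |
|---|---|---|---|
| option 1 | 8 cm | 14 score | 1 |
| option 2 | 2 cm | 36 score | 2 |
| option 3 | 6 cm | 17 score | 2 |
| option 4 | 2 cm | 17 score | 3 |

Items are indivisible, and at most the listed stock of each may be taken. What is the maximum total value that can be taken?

123 score

Best selections within length 14 and stock limits:
- 2×option 2 + 3×option 4: length 10, value 123
- 2×option 2 + 1×option 3 + 2×option 4: length 14, value 123
Best: 123 score.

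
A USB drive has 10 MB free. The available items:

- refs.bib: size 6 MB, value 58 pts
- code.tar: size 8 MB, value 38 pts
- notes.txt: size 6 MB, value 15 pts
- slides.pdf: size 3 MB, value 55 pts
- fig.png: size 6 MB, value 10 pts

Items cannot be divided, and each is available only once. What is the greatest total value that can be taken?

113 pts

This is a 0/1 knapsack; check combinations near the capacity.
- refs.bib+slides.pdf: size 6+3=9, value 58+55=113
- notes.txt+slides.pdf: size 6+3=9, value 15+55=70
- slides.pdf+fig.png: size 3+6=9, value 55+10=65
Best: 113 pts.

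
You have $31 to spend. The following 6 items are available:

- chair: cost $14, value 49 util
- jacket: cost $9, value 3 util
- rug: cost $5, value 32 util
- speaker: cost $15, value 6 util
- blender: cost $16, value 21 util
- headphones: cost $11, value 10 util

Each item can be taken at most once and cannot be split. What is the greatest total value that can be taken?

91 util

This is a 0/1 knapsack; check combinations near the capacity.
- chair+rug+headphones: cost 14+5+11=30, value 49+32+10=91
- chair+jacket+rug: cost 14+9+5=28, value 49+3+32=84
- chair+rug: cost 14+5=19, value 49+32=81
- chair+blender: cost 14+16=30, value 49+21=70
Best: 91 util.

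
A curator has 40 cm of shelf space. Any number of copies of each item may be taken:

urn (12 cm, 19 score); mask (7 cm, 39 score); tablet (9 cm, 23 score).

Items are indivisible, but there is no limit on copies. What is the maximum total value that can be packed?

Best value-per-unit is mask at 39/7, and filling with it alone uses length 5×7=35. No mix of the others beats 5×39 = 195.

195 score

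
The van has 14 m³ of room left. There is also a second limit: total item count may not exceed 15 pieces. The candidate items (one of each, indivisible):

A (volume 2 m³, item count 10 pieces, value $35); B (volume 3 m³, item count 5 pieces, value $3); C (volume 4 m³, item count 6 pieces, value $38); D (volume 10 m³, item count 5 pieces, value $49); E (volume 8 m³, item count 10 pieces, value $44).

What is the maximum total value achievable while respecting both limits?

$87

Feasible sets respecting both limits:
- C+D: volume 14, item count 11, value 87
- A+D: volume 12, item count 15, value 84
- B+D: volume 13, item count 10, value 52
- D: volume 10, item count 5, value 49
Best: $87.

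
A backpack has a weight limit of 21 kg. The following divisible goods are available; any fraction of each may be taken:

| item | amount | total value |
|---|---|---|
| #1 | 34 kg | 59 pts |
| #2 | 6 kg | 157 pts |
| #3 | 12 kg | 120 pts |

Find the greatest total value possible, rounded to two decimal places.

Take in order of value per unit:
- #2 (157/6 per unit): all 6 → value 157, running total 157.00
- #3 (120/12 per unit): all 12 → value 120, running total 277.00
- #1 (59/34 per unit): 3 of 34 → value 3×59/34 = 5.2059, running total 282.21
Total 282.21.

282.21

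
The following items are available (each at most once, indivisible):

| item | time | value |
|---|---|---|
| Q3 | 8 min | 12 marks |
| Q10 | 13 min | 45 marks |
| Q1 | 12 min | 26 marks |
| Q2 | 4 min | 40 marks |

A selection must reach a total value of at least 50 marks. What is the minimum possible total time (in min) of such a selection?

Subsets with value ≥ 50, sorted by total time:
- Q3+Q2: time 12, value 52
- Q1+Q2: time 16, value 66
Minimum time: 12 min.

12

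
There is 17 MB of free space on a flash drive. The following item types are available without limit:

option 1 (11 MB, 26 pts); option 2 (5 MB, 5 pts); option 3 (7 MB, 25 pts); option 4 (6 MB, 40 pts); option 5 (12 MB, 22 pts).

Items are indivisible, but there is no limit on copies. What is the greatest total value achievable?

85 pts

Best value-per-unit is option 4 at 40/6; filling with it alone gives 2×40 = 80.
Optimal mix: 1×option 2 + 2×option 4 → size 17, value 85.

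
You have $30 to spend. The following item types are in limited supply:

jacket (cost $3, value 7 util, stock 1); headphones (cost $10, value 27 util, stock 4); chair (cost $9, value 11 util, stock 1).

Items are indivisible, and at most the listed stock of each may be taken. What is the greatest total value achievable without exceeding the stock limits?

Top feasible selections:
- 3×headphones: cost 30, value 81
- 2×headphones + 1×chair: cost 29, value 65
- 1×jacket + 2×headphones: cost 23, value 61
Best: 81 util.

81 util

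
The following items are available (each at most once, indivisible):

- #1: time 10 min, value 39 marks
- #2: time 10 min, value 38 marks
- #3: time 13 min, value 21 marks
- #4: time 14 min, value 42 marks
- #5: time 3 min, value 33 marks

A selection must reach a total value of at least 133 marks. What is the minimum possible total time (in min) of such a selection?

37

Subsets with value ≥ 133, sorted by total time:
- #1+#2+#4+#5: time 37, value 152
- #1+#3+#4+#5: time 40, value 135
- #2+#3+#4+#5: time 40, value 134
Minimum time: 37 min.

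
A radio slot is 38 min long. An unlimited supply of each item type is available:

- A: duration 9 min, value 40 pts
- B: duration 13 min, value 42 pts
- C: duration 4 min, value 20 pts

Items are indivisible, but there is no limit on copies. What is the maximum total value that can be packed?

Best value-per-unit is C at 20/4; filling with it alone gives 9×20 = 180.
Optimal mix: 2×A + 5×C → duration 38, value 180.

180 pts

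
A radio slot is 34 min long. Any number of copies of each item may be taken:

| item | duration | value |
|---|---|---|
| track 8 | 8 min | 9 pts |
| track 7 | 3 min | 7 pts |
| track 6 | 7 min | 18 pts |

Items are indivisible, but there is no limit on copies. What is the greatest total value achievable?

86 pts

Best value-per-unit is track 6 at 18/7; filling with it alone gives 4×18 = 72.
Optimal mix: 2×track 7 + 4×track 6 → duration 34, value 86.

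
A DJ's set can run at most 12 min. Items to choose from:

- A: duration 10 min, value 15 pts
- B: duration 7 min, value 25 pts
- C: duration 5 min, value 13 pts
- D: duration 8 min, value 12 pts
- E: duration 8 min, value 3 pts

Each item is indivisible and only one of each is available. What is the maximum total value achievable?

38 pts

This is a 0/1 knapsack; check combinations near the capacity.
- B+C: duration 7+5=12, value 25+13=38
- B: duration 7, value 25
- A: duration 10, value 15
Best: 38 pts.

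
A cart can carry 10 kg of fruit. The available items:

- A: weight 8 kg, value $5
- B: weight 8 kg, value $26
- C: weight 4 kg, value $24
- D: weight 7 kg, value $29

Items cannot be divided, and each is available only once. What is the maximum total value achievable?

$29

Check high-value combinations within 10 kg:
- D: weight 7, value 29
- B: weight 8, value 26
- C: weight 4, value 24
- A: weight 8, value 5
Best: $29.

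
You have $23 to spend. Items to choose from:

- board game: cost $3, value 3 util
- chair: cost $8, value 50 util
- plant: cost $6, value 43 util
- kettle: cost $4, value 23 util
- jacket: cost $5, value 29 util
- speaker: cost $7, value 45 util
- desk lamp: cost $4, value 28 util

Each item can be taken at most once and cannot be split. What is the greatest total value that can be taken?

This is a 0/1 knapsack; check combinations near the capacity.
- chair+plant+jacket+desk lamp: cost 8+6+5+4=23, value 50+43+29+28=150
- chair+kettle+speaker+desk lamp: cost 8+4+7+4=23, value 50+23+45+28=146
- plant+jacket+speaker+desk lamp: cost 6+5+7+4=22, value 43+29+45+28=145
- chair+plant+kettle+jacket: cost 8+6+4+5=23, value 50+43+23+29=145
- chair+plant+kettle+desk lamp: cost 8+6+4+4=22, value 50+43+23+28=144
Best: 150 util.

150 util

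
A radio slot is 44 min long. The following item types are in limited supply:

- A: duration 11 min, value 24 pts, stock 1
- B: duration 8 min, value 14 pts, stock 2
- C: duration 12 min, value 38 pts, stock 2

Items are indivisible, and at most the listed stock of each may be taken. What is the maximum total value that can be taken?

Best selections within duration 44 and stock limits:
- 1×A + 1×B + 2×C: duration 43, value 114
- 2×B + 2×C: duration 40, value 104
- 1×A + 2×C: duration 35, value 100
- 1×B + 2×C: duration 32, value 90
Best: 114 pts.

114 pts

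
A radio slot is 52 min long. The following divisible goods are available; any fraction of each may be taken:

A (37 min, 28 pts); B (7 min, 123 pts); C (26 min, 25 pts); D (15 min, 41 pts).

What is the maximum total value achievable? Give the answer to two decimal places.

192.03

Take in order of value per unit:
- B (123/7 per unit): all 7 → value 123, running total 123.00
- D (41/15 per unit): all 15 → value 41, running total 164.00
- C (25/26 per unit): all 26 → value 25, running total 189.00
- A (28/37 per unit): 4 of 37 → value 4×28/37 = 3.0270, running total 192.03
Total 192.03.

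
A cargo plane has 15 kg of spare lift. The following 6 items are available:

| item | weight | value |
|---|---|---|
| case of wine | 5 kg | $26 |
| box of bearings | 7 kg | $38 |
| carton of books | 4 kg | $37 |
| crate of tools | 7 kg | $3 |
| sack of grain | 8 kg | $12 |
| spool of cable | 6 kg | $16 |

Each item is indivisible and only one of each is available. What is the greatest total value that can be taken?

Check high-value combinations within 15 kg:
- case of wine+carton of books+spool of cable: weight 5+4+6=15, value 26+37+16=79
- box of bearings+carton of books: weight 7+4=11, value 38+37=75
- case of wine+box of bearings: weight 5+7=12, value 26+38=64
- case of wine+carton of books: weight 5+4=9, value 26+37=63
- box of bearings+spool of cable: weight 7+6=13, value 38+16=54
Best: $79.

$79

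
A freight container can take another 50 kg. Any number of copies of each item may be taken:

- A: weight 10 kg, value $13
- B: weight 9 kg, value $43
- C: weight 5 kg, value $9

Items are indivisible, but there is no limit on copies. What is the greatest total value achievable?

$224

Best value-per-unit is B at 43/9; filling with it alone gives 5×43 = 215.
Optimal mix: 5×B + 1×C → weight 50, value 224.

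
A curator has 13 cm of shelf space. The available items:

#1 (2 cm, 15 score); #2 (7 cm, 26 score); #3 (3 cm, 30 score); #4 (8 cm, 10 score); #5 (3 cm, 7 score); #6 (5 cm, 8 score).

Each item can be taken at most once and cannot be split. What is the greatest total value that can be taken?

71 score

This is a 0/1 knapsack; check combinations near the capacity.
- #1+#2+#3: length 2+7+3=12, value 15+26+30=71
- #2+#3+#5: length 7+3+3=13, value 26+30+7=63
- #1+#3+#5+#6: length 2+3+3+5=13, value 15+30+7+8=60
Best: 71 score.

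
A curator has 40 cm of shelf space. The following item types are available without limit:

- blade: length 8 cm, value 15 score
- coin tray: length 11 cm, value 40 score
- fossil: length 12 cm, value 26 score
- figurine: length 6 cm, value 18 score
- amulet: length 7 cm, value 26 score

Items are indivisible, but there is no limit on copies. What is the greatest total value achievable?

146 score

Best value-per-unit is amulet at 26/7; filling with it alone gives 5×26 = 130.
Optimal mix: 3×coin tray + 1×amulet → length 40, value 146.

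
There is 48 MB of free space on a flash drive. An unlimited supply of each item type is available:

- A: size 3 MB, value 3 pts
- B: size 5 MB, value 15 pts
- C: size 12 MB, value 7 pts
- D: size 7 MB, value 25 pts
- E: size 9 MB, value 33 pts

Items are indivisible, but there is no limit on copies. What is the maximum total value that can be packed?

Best value-per-unit is E at 33/9; filling with it alone gives 5×33 = 165.
Optimal mix: 3×D + 3×E → size 48, value 174.

174 pts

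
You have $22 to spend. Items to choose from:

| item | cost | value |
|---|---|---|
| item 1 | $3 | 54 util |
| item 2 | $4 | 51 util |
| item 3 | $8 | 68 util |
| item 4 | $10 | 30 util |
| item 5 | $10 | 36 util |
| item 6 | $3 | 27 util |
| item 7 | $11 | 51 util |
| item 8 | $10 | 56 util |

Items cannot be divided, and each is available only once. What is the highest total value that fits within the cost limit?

200 util

Check high-value combinations within $22:
- item 1+item 2+item 3+item 6: cost 3+4+8+3=18, value 54+51+68+27=200
- item 1+item 2+item 6+item 8: cost 3+4+3+10=20, value 54+51+27+56=188
- item 1+item 2+item 6+item 7: cost 3+4+3+11=21, value 54+51+27+51=183
- item 1+item 3+item 8: cost 3+8+10=21, value 54+68+56=178
- item 2+item 3+item 8: cost 4+8+10=22, value 51+68+56=175
Best: 200 util.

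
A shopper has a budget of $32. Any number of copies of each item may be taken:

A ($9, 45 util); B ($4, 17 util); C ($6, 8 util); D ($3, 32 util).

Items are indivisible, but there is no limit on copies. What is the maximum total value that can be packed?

320 util

Best value-per-unit is D at 32/3, and filling with it alone uses cost 10×3=30. No mix of the others beats 10×32 = 320.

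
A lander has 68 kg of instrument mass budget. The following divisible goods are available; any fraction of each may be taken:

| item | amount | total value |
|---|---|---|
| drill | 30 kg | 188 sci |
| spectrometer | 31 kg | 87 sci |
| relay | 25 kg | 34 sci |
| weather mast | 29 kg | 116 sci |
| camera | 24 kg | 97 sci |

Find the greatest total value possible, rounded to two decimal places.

Take in order of value per unit:
- drill (188/30 per unit): all 30 → value 188, running total 188.00
- camera (97/24 per unit): all 24 → value 97, running total 285.00
- weather mast (116/29 per unit): 14 of 29 → value 14×116/29 = 56.0000, running total 341.00
Total 341.00.

341.00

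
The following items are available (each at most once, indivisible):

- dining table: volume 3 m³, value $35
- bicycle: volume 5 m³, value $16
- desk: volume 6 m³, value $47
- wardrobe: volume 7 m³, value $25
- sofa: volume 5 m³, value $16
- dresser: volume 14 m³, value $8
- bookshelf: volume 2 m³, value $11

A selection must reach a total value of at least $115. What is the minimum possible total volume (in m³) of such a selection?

Subsets with value ≥ 115, sorted by total volume:
- dining table+desk+wardrobe+bookshelf: volume 18, value 118
- dining table+bicycle+desk+sofa+bookshelf: volume 21, value 125
- dining table+bicycle+desk+wardrobe: volume 21, value 123
Minimum volume: 18 m³.

18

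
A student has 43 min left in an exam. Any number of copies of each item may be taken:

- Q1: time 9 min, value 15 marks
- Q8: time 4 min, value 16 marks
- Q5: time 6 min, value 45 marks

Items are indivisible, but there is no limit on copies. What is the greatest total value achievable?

Best value-per-unit is Q5 at 45/6, and filling with it alone uses time 7×6=42. No mix of the others beats 7×45 = 315.

315 marks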